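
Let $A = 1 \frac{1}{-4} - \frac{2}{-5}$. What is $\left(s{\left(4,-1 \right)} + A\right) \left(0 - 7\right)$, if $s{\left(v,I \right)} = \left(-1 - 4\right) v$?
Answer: $\frac{2779}{20} \approx 138.95$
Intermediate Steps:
$A = \frac{3}{20}$ ($A = 1 \left(- \frac{1}{4}\right) - - \frac{2}{5} = - \frac{1}{4} + \frac{2}{5} = \frac{3}{20} \approx 0.15$)
$s{\left(v,I \right)} = - 5 v$
$\left(s{\left(4,-1 \right)} + A\right) \left(0 - 7\right) = \left(\left(-5\right) 4 + \frac{3}{20}\right) \left(0 - 7\right) = \left(-20 + \frac{3}{20}\right) \left(0 - 7\right) = \left(- \frac{397}{20}\right) \left(-7\right) = \frac{2779}{20}$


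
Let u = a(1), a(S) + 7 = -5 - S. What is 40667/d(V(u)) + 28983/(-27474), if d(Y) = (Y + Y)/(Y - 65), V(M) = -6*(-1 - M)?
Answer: 25510648849/659376 ≈ 38689.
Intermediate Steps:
a(S) = -12 - S (a(S) = -7 + (-5 - S) = -12 - S)
u = -13 (u = -12 - 1*1 = -12 - 1 = -13)
V(M) = 6 + 6*M
d(Y) = 2*Y/(-65 + Y) (d(Y) = (2*Y)/(-65 + Y) = 2*Y/(-65 + Y))
40667/d(V(u)) + 28983/(-27474) = 40667/((2*(6 + 6*(-13))/(-65 + (6 + 6*(-13))))) + 28983/(-27474) = 40667/((2*(6 - 78)/(-65 + (6 - 78)))) + 28983*(-1/27474) = 40667/((2*(-72)/(-65 - 72))) - 9661/9158 = 40667/((2*(-72)/(-137))) - 9661/9158 = 40667/((2*(-72)*(-1/137))) - 9661/9158 = 40667/(144/137) - 9661/9158 = 40667*(137/144) - 9661/9158 = 5571379/144 - 9661/9158 = 25510648849/659376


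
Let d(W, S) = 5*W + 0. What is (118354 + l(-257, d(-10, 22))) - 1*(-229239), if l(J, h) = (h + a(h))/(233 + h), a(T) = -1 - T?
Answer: 63609518/183 ≈ 3.4759e+5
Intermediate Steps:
d(W, S) = 5*W
l(J, h) = -1/(233 + h) (l(J, h) = (h + (-1 - h))/(233 + h) = -1/(233 + h))
(118354 + l(-257, d(-10, 22))) - 1*(-229239) = (118354 - 1/(233 + 5*(-10))) - 1*(-229239) = (118354 - 1/(233 - 50)) + 229239 = (118354 - 1/183) + 229239 = 21658781/183 + 229239 = 63609518/183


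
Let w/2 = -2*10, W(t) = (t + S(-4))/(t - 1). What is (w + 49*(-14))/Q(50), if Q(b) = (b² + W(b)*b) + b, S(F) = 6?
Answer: -2541/9125 ≈ -0.27847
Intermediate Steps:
W(t) = (6 + t)/(-1 + t) (W(t) = (t + 6)/(t - 1) = (6 + t)/(-1 + t))
w = -40 (w = 2*(-2*10) = 2*(-20) = -40)
Q(b) = b + b² + b*(6 + b)/(-1 + b) (Q(b) = (b² + ((6 + b)/(-1 + b))*b) + b = (b² + b*(6 + b)/(-1 + b)) + b = b + b² + b*(6 + b)/(-1 + b))
(w + 49*(-14))/Q(50) = (-40 + 49*(-14))/((50*(5 + 50 + 50²)/(-1 + 50))) = (-40 - 686)/((50*(5 + 50 + 2500)/49)) = -726/(50*(1/49)*2555) = -726/18250/7 = -726*7/18250 = -2541/9125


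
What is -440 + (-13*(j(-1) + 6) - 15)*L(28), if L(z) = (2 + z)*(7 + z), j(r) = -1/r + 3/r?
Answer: -70790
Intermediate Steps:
j(r) = 2/r
-440 + (-13*(j(-1) + 6) - 15)*L(28) = -440 + (-13*(2/(-1) + 6) - 15)*(14 + 28² + 9*28) = -440 + (-13*(2*(-1) + 6) - 15)*(14 + 784 + 252) = -440 + (-13*(-2 + 6) - 15)*1050 = -440 + (-13*4 - 15)*1050 = -440 + (-52 - 15)*1050 = -440 - 67*1050 = -440 - 70350 = -70790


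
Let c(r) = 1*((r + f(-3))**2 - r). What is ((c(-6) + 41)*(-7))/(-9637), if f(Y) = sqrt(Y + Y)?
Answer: 539/9637 - 84*I*sqrt(6)/9637 ≈ 0.05593 - 0.021351*I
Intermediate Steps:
f(Y) = sqrt(2)*sqrt(Y) (f(Y) = sqrt(2*Y) = sqrt(2)*sqrt(Y))
c(r) = (r + I*sqrt(6))**2 - r (c(r) = 1*((r + sqrt(2)*sqrt(-3))**2 - r) = 1*((r + sqrt(2)*(I*sqrt(3)))**2 - r) = 1*((r + I*sqrt(6))**2 - r) = (r + I*sqrt(6))**2 - r)
((c(-6) + 41)*(-7))/(-9637) = ((((-6 + I*sqrt(6))**2 - 1*(-6)) + 41)*(-7))/(-9637) = ((((-6 + I*sqrt(6))**2 + 6) + 41)*(-7))*(-1/9637) = (((6 + (-6 + I*sqrt(6))**2) + 41)*(-7))*(-1/9637) = ((47 + (-6 + I*sqrt(6))**2)*(-7))*(-1/9637) = (-329 - 7*(-6 + I*sqrt(6))**2)*(-1/9637) = 329/9637 + 7*(-6 + I*sqrt(6))**2/9637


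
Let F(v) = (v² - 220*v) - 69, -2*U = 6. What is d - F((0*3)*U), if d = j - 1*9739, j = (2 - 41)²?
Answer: -8149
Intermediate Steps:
U = -3 (U = -½*6 = -3)
F(v) = -69 + v² - 220*v
j = 1521 (j = (-39)² = 1521)
d = -8218 (d = 1521 - 1*9739 = 1521 - 9739 = -8218)
d - F((0*3)*U) = -8218 - (-69 + ((0*3)*(-3))² - 220*0*3*(-3)) = -8218 - (-69 + (0*(-3))² - 0*(-3)) = -8218 - (-69 + 0² - 220*0) = -8218 - (-69 + 0 + 0) = -8218 - 1*(-69) = -8218 + 69 = -8149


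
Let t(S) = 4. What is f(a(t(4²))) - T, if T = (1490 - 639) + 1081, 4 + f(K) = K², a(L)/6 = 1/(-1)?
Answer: -1900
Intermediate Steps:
a(L) = -6 (a(L) = 6/(-1) = 6*(-1) = -6)
f(K) = -4 + K²
T = 1932 (T = 851 + 1081 = 1932)
f(a(t(4²))) - T = (-4 + (-6)²) - 1*1932 = (-4 + 36) - 1932 = 32 - 1932 = -1900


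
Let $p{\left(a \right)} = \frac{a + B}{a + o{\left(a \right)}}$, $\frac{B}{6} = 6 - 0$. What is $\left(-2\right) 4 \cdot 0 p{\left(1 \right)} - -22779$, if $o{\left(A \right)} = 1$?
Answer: $22779$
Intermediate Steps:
$B = 36$ ($B = 6 \left(6 - 0\right) = 6 \left(6 + 0\right) = 6 \cdot 6 = 36$)
$p{\left(a \right)} = \frac{36 + a}{1 + a}$ ($p{\left(a \right)} = \frac{a + 36}{a + 1} = \frac{36 + a}{1 + a}$)
$\left(-2\right) 4 \cdot 0 p{\left(1 \right)} - -22779 = \left(-2\right) 4 \cdot 0 \frac{36 + 1}{1 + 1} - -22779 = \left(-8\right) 0 \cdot \frac{1}{2} \cdot 37 + 22779 = 0 \cdot \frac{1}{2} \cdot 37 + 22779 = 0 \cdot \frac{37}{2} + 22779 = 0 + 22779 = 22779$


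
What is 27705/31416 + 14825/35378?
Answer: 34425945/26462744 ≈ 1.3009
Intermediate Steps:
27705/31416 + 14825/35378 = 27705*(1/31416) + 14825*(1/35378) = 9235/10472 + 14825/35378 = 34425945/26462744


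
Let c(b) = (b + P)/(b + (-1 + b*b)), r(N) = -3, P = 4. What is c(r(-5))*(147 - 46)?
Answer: 101/5 ≈ 20.200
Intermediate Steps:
c(b) = (4 + b)/(-1 + b + b²) (c(b) = (b + 4)/(b + (-1 + b*b)) = (4 + b)/(b + (-1 + b²)) = (4 + b)/(-1 + b + b²))
c(r(-5))*(147 - 46) = ((4 - 3)/(-1 - 3 + (-3)²))*(147 - 46) = (1/(-1 - 3 + 9))*101 = (1/5)*101 = ((⅕)*1)*101 = (⅕)*101 = 101/5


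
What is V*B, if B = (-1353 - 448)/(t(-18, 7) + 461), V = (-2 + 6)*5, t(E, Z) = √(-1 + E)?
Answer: -830261/10627 + 1801*I*√19/10627 ≈ -78.128 + 0.73872*I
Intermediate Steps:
V = 20 (V = 4*5 = 20)
B = -1801/(461 + I*√19) (B = (-1353 - 448)/(√(-1 - 18) + 461) = -1801/(√(-19) + 461) = -1801/(I*√19 + 461) = -1801/(461 + I*√19) ≈ -3.9064 + 0.036936*I)
V*B = 20*(-830261/212540 + 1801*I*√19/212540) = -830261/10627 + 1801*I*√19/10627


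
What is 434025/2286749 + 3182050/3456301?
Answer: 8776670696975/7903692855449 ≈ 1.1105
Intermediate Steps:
434025/2286749 + 3182050/3456301 = 8776670696975/7903692855449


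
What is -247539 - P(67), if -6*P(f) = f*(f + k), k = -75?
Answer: -742885/3 ≈ -2.4763e+5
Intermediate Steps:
P(f) = -f*(-75 + f)/6 (P(f) = -f*(f - 75)/6 = -f*(-75 + f)/6)
-247539 - P(67) = -247539 - 67*(75 - 1*67)/6 = -247539 - 67*(75 - 67)/6 = -247539 - 67*8/6 = -247539 - 1*268/3 = -247539 - 268/3 = -742885/3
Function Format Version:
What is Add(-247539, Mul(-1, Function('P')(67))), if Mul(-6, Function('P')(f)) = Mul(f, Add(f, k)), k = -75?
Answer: Rational(-742885, 3) ≈ -2.4763e+5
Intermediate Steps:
Function('P')(f) = Mul(Rational(-1, 6), f, Add(-75, f)) (Function('P')(f) = Mul(Rational(-1, 6), Mul(f, Add(f, -75))) = Mul(Rational(-1, 6), Mul(f, Add(-75, f))) = Mul(Rational(-1, 6), f, Add(-75, f)))
Add(-247539, Mul(-1, Function('P')(67))) = Add(-247539, Mul(-1, Mul(Rational(1, 6), 67, Add(75, Mul(-1, 67))))) = Add(-247539, Mul(-1, Mul(Rational(1, 6), 67, Add(75, -67)))) = Add(-247539, Mul(-1, Mul(Rational(1, 6), 67, 8))) = Add(-247539, Mul(-1, Rational(268, 3))) = Add(-247539, Rational(-268, 3)) = Rational(-742885, 3)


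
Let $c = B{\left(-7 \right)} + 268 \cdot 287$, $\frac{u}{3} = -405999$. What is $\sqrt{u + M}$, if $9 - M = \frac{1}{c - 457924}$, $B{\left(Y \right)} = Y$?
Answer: $\frac{i \sqrt{19646475327167365}}{127005} \approx 1103.6 i$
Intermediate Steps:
$u = -1217997$ ($u = 3 \left(-405999\right) = -1217997$)
$c = 76909$ ($c = -7 + 268 \cdot 287 = -7 + 76916 = 76909$)
$M = \frac{3429136}{381015}$ ($M = 9 - \frac{1}{76909 - 457924} = 9 - \frac{1}{-381015} = 9 - - \frac{1}{381015} = 9 + \frac{1}{381015} = \frac{3429136}{381015} \approx 9.0$)
$\sqrt{u + M} = \sqrt{-1217997 + \frac{3429136}{381015}} = \sqrt{- \frac{464071697819}{381015}} = \frac{i \sqrt{19646475327167365}}{127005}$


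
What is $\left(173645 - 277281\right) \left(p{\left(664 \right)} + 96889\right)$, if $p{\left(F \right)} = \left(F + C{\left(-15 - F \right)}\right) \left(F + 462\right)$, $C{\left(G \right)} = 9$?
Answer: $-88576341932$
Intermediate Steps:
$p{\left(F \right)} = \left(9 + F\right) \left(462 + F\right)$ ($p{\left(F \right)} = \left(F + 9\right) \left(F + 462\right) = \left(9 + F\right) \left(462 + F\right)$)
$\left(173645 - 277281\right) \left(p{\left(664 \right)} + 96889\right) = \left(173645 - 277281\right) \left(\left(4158 + 664^{2} + 471 \cdot 664\right) + 96889\right) = - 103636 \left(\left(4158 + 440896 + 312744\right) + 96889\right) = - 103636 \left(757798 + 96889\right) = \left(-103636\right) 854687 = -88576341932$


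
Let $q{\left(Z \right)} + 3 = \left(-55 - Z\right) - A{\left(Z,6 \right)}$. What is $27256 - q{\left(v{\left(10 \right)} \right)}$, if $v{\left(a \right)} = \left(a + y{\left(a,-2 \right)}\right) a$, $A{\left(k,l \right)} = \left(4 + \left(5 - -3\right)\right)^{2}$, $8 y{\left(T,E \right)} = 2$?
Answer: $\frac{55121}{2} \approx 27561.0$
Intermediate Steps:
$y{\left(T,E \right)} = \frac{1}{4}$ ($y{\left(T,E \right)} = \frac{1}{8} \cdot 2 = \frac{1}{4}$)
$A{\left(k,l \right)} = 144$ ($A{\left(k,l \right)} = \left(4 + \left(5 + 3\right)\right)^{2} = \left(4 + 8\right)^{2} = 12^{2} = 144$)
$v{\left(a \right)} = a \left(\frac{1}{4} + a\right)$ ($v{\left(a \right)} = \left(a + \frac{1}{4}\right) a = \left(\frac{1}{4} + a\right) a = a \left(\frac{1}{4} + a\right)$)
$q{\left(Z \right)} = -202 - Z$ ($q{\left(Z \right)} = -3 - \left(199 + Z\right) = -202 - Z$)
$27256 - q{\left(v{\left(10 \right)} \right)} = 27256 - \left(-202 - 10 \left(\frac{1}{4} + 10\right)\right) = 27256 - \left(-202 - 10 \cdot \frac{41}{4}\right) = 27256 - \left(-202 - \frac{205}{2}\right) = 27256 - - \frac{609}{2} = 27256 + \frac{609}{2} = \frac{55121}{2}$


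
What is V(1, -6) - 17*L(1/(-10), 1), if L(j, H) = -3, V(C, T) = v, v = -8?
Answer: 43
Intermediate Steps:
V(C, T) = -8
V(1, -6) - 17*L(1/(-10), 1) = -8 - 17*(-3) = -8 + 51 = 43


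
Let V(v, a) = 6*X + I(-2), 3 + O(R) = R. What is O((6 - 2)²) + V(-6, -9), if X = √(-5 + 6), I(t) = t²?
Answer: 23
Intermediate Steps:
O(R) = -3 + R
X = 1 (X = √1 = 1)
V(v, a) = 10 (V(v, a) = 6*1 + (-2)² = 6 + 4 = 10)
O((6 - 2)²) + V(-6, -9) = (-3 + (6 - 2)²) + 10 = (-3 + 4²) + 10 = (-3 + 16) + 10 = 13 + 10 = 23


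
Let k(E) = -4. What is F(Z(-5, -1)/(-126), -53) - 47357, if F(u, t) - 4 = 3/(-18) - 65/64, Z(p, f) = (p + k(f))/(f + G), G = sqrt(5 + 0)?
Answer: -9092003/192 ≈ -47354.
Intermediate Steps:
G = sqrt(5) ≈ 2.2361
Z(p, f) = (-4 + p)/(f + sqrt(5)) (Z(p, f) = (p - 4)/(f + sqrt(5)) = (-4 + p)/(f + sqrt(5)))
F(u, t) = 541/192 (F(u, t) = 4 + (3/(-18) - 65/64) = 4 + (3*(-1/18) - 65*1/64) = 4 + (-1/6 - 65/64) = 4 - 227/192 = 541/192)
F(Z(-5, -1)/(-126), -53) - 47357 = 541/192 - 47357 = -9092003/192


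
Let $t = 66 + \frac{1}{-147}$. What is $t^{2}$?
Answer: $\frac{94109401}{21609} \approx 4355.1$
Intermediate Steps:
$t = \frac{9701}{147}$ ($t = 66 - \frac{1}{147} = \frac{9701}{147} \approx 65.993$)
$t^{2} = \left(\frac{9701}{147}\right)^{2} = \frac{94109401}{21609}$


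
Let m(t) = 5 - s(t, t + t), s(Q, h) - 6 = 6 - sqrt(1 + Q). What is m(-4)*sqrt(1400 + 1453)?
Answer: 3*sqrt(317)*(-7 + I*sqrt(3)) ≈ -373.89 + 92.515*I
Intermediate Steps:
s(Q, h) = 12 - sqrt(1 + Q) (s(Q, h) = 6 + (6 - sqrt(1 + Q)) = 12 - sqrt(1 + Q))
m(t) = -7 + sqrt(1 + t) (m(t) = 5 - (12 - sqrt(1 + t)) = 5 + (-12 + sqrt(1 + t)) = -7 + sqrt(1 + t))
m(-4)*sqrt(1400 + 1453) = (-7 + sqrt(1 - 4))*sqrt(1400 + 1453) = (-7 + sqrt(-3))*sqrt(2853) = (-7 + I*sqrt(3))*(3*sqrt(317)) = 3*sqrt(317)*(-7 + I*sqrt(3))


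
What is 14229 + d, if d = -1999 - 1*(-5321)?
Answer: 17551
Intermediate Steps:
d = 3322 (d = -1999 + 5321 = 3322)
14229 + d = 14229 + 3322 = 17551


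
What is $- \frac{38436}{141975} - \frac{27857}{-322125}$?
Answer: $- \frac{37449773}{203260875} \approx -0.18424$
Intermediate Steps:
$- \frac{38436}{141975} - \frac{27857}{-322125} = \left(-38436\right) \frac{1}{141975} - - \frac{27857}{322125} = - \frac{12812}{47325} + \frac{27857}{322125} = - \frac{37449773}{203260875}$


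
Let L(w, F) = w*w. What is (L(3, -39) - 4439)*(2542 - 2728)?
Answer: 823980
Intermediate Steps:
L(w, F) = w²
(L(3, -39) - 4439)*(2542 - 2728) = (3² - 4439)*(2542 - 2728) = (9 - 4439)*(-186) = -4430*(-186) = 823980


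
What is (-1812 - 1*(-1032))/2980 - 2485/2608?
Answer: -471977/388592 ≈ -1.2146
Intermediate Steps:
(-1812 - 1*(-1032))/2980 - 2485/2608 = (-1812 + 1032)*(1/2980) - 2485*1/2608 = -780*1/2980 - 2485/2608 = -39/149 - 2485/2608 = -471977/388592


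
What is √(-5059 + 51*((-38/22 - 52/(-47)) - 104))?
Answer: I*√2778379714/517 ≈ 101.95*I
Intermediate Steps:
√(-5059 + 51*((-38/22 - 52/(-47)) - 104)) = √(-5059 + 51*((-38*1/22 - 52*(-1/47)) - 104)) = √(-5059 + 51*((-19/11 + 52/47) - 104)) = √(-5059 + 51*(-321/517 - 104)) = √(-5059 + 51*(-54089/517)) = √(-5059 - 2758539/517) = √(-5374042/517) = I*√2778379714/517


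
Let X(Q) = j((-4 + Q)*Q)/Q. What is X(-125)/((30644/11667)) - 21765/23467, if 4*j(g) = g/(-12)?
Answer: 1101481467/11505963968 ≈ 0.095731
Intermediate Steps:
j(g) = -g/48 (j(g) = (g/(-12))/4 = (g*(-1/12))/4 = (-g/12)/4 = -g/48)
X(Q) = 1/12 - Q/48 (X(Q) = (-(-4 + Q)*Q/48)/Q = (-Q*(-4 + Q)/48)/Q = 1/12 - Q/48)
X(-125)/((30644/11667)) - 21765/23467 = (1/12 - 1/48*(-125))/((30644/11667)) - 21765/23467 = (1/12 + 125/48)/((30644*(1/11667))) - 21765*1/23467 = 43/(16*(30644/11667)) - 21765/23467 = (43/16)*(11667/30644) - 21765/23467 = 501681/490304 - 21765/23467 = 1101481467/11505963968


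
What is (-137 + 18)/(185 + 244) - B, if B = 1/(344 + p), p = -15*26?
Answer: -5045/19734 ≈ -0.25565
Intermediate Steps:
p = -390
B = -1/46 (B = 1/(344 - 390) = 1/(-46) = -1/46 ≈ -0.021739)
(-137 + 18)/(185 + 244) - B = (-137 + 18)/(185 + 244) - 1*(-1/46) = -119/429 + 1/46 = -5045/19734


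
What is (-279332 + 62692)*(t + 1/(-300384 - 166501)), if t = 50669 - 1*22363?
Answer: -572607544940352/93377 ≈ -6.1322e+9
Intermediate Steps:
t = 28306 (t = 50669 - 22363 = 28306)
(-279332 + 62692)*(t + 1/(-300384 - 166501)) = (-279332 + 62692)*(28306 + 1/(-300384 - 166501)) = -216640*(28306 + 1/(-466885)) = -216640*(28306 - 1/466885) = -216640*13215646809/466885 = -572607544940352/93377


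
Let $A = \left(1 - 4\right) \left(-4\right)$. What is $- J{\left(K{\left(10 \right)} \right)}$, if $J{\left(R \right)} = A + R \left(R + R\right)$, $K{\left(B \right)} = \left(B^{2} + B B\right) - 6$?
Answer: $-75284$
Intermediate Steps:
$K{\left(B \right)} = -6 + 2 B^{2}$ ($K{\left(B \right)} = \left(B^{2} + B^{2}\right) - 6 = 2 B^{2} - 6 = -6 + 2 B^{2}$)
$A = 12$ ($A = \left(1 - 4\right) \left(-4\right) = \left(-3\right) \left(-4\right) = 12$)
$J{\left(R \right)} = 12 + 2 R^{2}$ ($J{\left(R \right)} = 12 + R \left(R + R\right) = 12 + R 2 R = 12 + 2 R^{2}$)
$- J{\left(K{\left(10 \right)} \right)} = - (12 + 2 \left(-6 + 2 \cdot 10^{2}\right)^{2}) = - (12 + 2 \left(-6 + 2 \cdot 100\right)^{2}) = - (12 + 2 \left(-6 + 200\right)^{2}) = - (12 + 2 \cdot 194^{2}) = - (12 + 2 \cdot 37636) = - (12 + 75272) = \left(-1\right) 75284 = -75284$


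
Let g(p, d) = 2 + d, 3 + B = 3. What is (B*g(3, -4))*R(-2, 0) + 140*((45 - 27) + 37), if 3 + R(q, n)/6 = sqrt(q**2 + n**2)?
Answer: 7700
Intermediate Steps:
B = 0 (B = -3 + 3 = 0)
R(q, n) = -18 + 6*sqrt(n**2 + q**2) (R(q, n) = -18 + 6*sqrt(q**2 + n**2) = -18 + 6*sqrt(n**2 + q**2))
(B*g(3, -4))*R(-2, 0) + 140*((45 - 27) + 37) = (0*(2 - 4))*(-18 + 6*sqrt(0**2 + (-2)**2)) + 140*((45 - 27) + 37) = (0*(-2))*(-18 + 6*sqrt(0 + 4)) + 140*(18 + 37) = 0*(-18 + 6*sqrt(4)) + 140*55 = 0*(-18 + 6*2) + 7700 = 0*(-18 + 12) + 7700 = 0*(-6) + 7700 = 0 + 7700 = 7700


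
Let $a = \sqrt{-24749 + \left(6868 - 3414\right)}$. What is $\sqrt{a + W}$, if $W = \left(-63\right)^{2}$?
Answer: $\sqrt{3969 + i \sqrt{21295}} \approx 63.011 + 1.158 i$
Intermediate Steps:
$a = i \sqrt{21295}$ ($a = \sqrt{-24749 + 3454} = \sqrt{-21295} = i \sqrt{21295} \approx 145.93 i$)
$W = 3969$
$\sqrt{a + W} = \sqrt{i \sqrt{21295} + 3969} = \sqrt{3969 + i \sqrt{21295}}$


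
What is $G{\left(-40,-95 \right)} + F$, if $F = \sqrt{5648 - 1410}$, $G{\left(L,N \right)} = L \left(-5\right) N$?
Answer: $-19000 + \sqrt{4238} \approx -18935.0$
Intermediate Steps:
$G{\left(L,N \right)} = - 5 L N$
$F = \sqrt{4238} \approx 65.1$
$G{\left(-40,-95 \right)} + F = \left(-5\right) \left(-40\right) \left(-95\right) + \sqrt{4238} = -19000 + \sqrt{4238}$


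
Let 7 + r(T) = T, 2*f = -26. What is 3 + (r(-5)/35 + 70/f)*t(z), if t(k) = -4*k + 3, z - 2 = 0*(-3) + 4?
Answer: 8013/65 ≈ 123.28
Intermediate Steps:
f = -13 (f = (½)*(-26) = -13)
r(T) = -7 + T
z = 6 (z = 2 + (0*(-3) + 4) = 2 + (0 + 4) = 2 + 4 = 6)
t(k) = 3 - 4*k
3 + (r(-5)/35 + 70/f)*t(z) = 3 + ((-7 - 5)/35 + 70/(-13))*(3 - 4*6) = 3 + (-12*1/35 + 70*(-1/13))*(3 - 24) = 3 + (-12/35 - 70/13)*(-21) = 3 - 2606/455*(-21) = 3 + 7818/65 = 8013/65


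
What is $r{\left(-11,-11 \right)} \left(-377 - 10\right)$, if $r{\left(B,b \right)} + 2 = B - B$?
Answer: $774$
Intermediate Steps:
$r{\left(B,b \right)} = -2$ ($r{\left(B,b \right)} = -2 + \left(B - B\right) = -2 + 0 = -2$)
$r{\left(-11,-11 \right)} \left(-377 - 10\right) = - 2 \left(-377 - 10\right) = \left(-2\right) \left(-387\right) = 774$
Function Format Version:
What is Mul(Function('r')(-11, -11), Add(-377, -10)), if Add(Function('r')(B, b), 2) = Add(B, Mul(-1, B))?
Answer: 774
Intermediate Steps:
Function('r')(B, b) = -2 (Function('r')(B, b) = Add(-2, Add(B, Mul(-1, B))) = Add(-2, 0) = -2)
Mul(Function('r')(-11, -11), Add(-377, -10)) = Mul(-2, Add(-377, -10)) = Mul(-2, -387) = 774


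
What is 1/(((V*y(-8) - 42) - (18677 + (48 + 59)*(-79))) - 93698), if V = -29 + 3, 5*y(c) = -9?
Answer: -5/519586 ≈ -9.6231e-6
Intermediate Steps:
y(c) = -9/5 (y(c) = (1/5)*(-9) = -9/5)
V = -26
1/(((V*y(-8) - 42) - (18677 + (48 + 59)*(-79))) - 93698) = 1/(((-26*(-9/5) - 42) - (18677 + (48 + 59)*(-79))) - 93698) = 1/(((234/5 - 42) - (18677 + 107*(-79))) - 93698) = 1/((24/5 - (18677 - 8453)) - 93698) = 1/((24/5 - 1*10224) - 93698) = 1/((24/5 - 10224) - 93698) = 1/(-51096/5 - 93698) = 1/(-519586/5) = -5/519586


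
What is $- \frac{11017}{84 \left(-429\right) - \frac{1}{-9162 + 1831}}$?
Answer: $\frac{80765627}{264179915} \approx 0.30572$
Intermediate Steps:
$- \frac{11017}{84 \left(-429\right) - \frac{1}{-9162 + 1831}} = - \frac{11017}{-36036 - \frac{1}{-7331}} = - \frac{11017}{-36036 - - \frac{1}{7331}} = - \frac{11017}{-36036 + \frac{1}{7331}} = - \frac{11017}{- \frac{264179915}{7331}} = \left(-11017\right) \left(- \frac{7331}{264179915}\right) = \frac{80765627}{264179915}$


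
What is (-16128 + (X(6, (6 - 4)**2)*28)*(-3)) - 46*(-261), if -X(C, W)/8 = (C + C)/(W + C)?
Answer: -16578/5 ≈ -3315.6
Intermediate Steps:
X(C, W) = -16*C/(C + W) (X(C, W) = -8*(C + C)/(W + C) = -8*2*C/(C + W) = -16*C/(C + W))
(-16128 + (X(6, (6 - 4)**2)*28)*(-3)) - 46*(-261) = (-16128 + (-16*6/(6 + (6 - 4)**2)*28)*(-3)) - 46*(-261) = (-16128 + (-16*6/(6 + 2**2)*28)*(-3)) + 12006 = (-16128 + (-16*6/(6 + 4)*28)*(-3)) + 12006 = (-16128 + (-16*6/10*28)*(-3)) + 12006 = (-16128 + (-16*6*1/10*28)*(-3)) + 12006 = (-16128 - 48/5*28*(-3)) + 12006 = (-16128 - 1344/5*(-3)) + 12006 = (-16128 + 4032/5) + 12006 = -76608/5 + 12006 = -16578/5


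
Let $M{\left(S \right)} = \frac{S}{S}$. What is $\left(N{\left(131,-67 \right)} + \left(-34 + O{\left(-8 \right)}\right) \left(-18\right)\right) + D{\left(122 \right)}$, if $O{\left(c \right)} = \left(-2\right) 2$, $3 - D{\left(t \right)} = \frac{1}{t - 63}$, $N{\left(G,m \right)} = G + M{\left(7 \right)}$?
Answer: $\frac{48320}{59} \approx 818.98$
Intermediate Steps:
$M{\left(S \right)} = 1$
$N{\left(G,m \right)} = 1 + G$ ($N{\left(G,m \right)} = G + 1 = 1 + G$)
$D{\left(t \right)} = 3 - \frac{1}{-63 + t}$ ($D{\left(t \right)} = 3 - \frac{1}{t - 63} = 3 - \frac{1}{-63 + t}$)
$O{\left(c \right)} = -4$
$\left(N{\left(131,-67 \right)} + \left(-34 + O{\left(-8 \right)}\right) \left(-18\right)\right) + D{\left(122 \right)} = \left(\left(1 + 131\right) + \left(-34 - 4\right) \left(-18\right)\right) + \frac{-190 + 3 \cdot 122}{-63 + 122} = \left(132 - -684\right) + \frac{-190 + 366}{59} = \left(132 + 684\right) + \frac{1}{59} \cdot 176 = 816 + \frac{176}{59} = \frac{48320}{59}$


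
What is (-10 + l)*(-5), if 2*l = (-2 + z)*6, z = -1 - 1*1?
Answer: 110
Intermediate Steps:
z = -2 (z = -1 - 1 = -2)
l = -12 (l = ((-2 - 2)*6)/2 = (-4*6)/2 = (½)*(-24) = -12)
(-10 + l)*(-5) = (-10 - 12)*(-5) = -22*(-5) = 110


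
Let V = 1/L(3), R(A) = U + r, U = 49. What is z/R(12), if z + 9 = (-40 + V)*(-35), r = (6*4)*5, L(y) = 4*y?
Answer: 16657/2028 ≈ 8.2135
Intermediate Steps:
r = 120 (r = 24*5 = 120)
R(A) = 169 (R(A) = 49 + 120 = 169)
V = 1/12 (V = 1/(4*3) = 1/12 ≈ 0.083333)
z = 16657/12 (z = -9 + (-40 + 1/12)*(-35) = -9 - 479/12*(-35) = -9 + 16765/12 = 16657/12 ≈ 1388.1)
z/R(12) = (16657/12)/169 = (16657/12)*(1/169) = 16657/2028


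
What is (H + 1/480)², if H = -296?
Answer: 20186442241/230400 ≈ 87615.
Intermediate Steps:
(H + 1/480)² = (-296 + 1/480)² = (-142079/480)² = 20186442241/230400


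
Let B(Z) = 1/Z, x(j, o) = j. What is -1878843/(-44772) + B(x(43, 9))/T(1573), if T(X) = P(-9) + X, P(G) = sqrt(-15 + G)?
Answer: 9519222162393/226838785628 - 2*I*sqrt(6)/106397179 ≈ 41.965 - 4.6044e-8*I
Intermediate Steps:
T(X) = X + 2*I*sqrt(6) (T(X) = sqrt(-15 - 9) + X = sqrt(-24) + X = 2*I*sqrt(6) + X = X + 2*I*sqrt(6))
-1878843/(-44772) + B(x(43, 9))/T(1573) = -1878843/(-44772) + 1/(43*(1573 + 2*I*sqrt(6))) = -1878843*(-1/44772) + 1/(43*(1573 + 2*I*sqrt(6))) = 626281/14924 + 1/(43*(1573 + 2*I*sqrt(6)))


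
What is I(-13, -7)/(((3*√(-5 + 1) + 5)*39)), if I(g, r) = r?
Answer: -35/2379 + 14*I/793 ≈ -0.014712 + 0.017654*I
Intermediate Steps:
I(-13, -7)/(((3*√(-5 + 1) + 5)*39)) = -7*1/(39*(3*√(-5 + 1) + 5)) = -7*1/(39*(3*√(-4) + 5)) = -7*1/(39*(3*(2*I) + 5)) = -7*1/(39*(6*I + 5)) = -(35/2379 - 14*I/793) = -7*(195 - 234*I)/92781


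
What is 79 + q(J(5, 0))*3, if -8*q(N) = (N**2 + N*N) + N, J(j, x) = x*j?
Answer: 79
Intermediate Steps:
J(j, x) = j*x
q(N) = -N**2/4 - N/8 (q(N) = -((N**2 + N*N) + N)/8 = -((N**2 + N**2) + N)/8 = -(2*N**2 + N)/8 = -(N + 2*N**2)/8 = -N**2/4 - N/8)
79 + q(J(5, 0))*3 = 79 - 5*0*(1 + 2*(5*0))/8*3 = 79 - 1/8*0*(1 + 2*0)*3 = 79 - 1/8*0*(1 + 0)*3 = 79 - 1/8*0*1*3 = 79 + 0*3 = 79 + 0 = 79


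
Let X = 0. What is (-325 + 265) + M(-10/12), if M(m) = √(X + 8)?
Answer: -60 + 2*√2 ≈ -57.172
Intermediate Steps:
M(m) = 2*√2 (M(m) = √(0 + 8) = √8 = 2*√2)
(-325 + 265) + M(-10/12) = (-325 + 265) + 2*√2 = -60 + 2*√2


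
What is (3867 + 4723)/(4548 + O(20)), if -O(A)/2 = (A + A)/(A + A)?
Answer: 4295/2273 ≈ 1.8896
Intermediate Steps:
O(A) = -2 (O(A) = -2*(A + A)/(A + A) = -2*2*A/(2*A) = -2*2*A*1/(2*A) = -2*1 = -2)
(3867 + 4723)/(4548 + O(20)) = (3867 + 4723)/(4548 - 2) = 8590/4546 = 8590*(1/4546) = 4295/2273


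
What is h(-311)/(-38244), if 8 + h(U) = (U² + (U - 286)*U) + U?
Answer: -94023/12748 ≈ -7.3755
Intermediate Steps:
h(U) = -8 + U + U² + U*(-286 + U) (h(U) = -8 + ((U² + (U - 286)*U) + U) = -8 + ((U² + (-286 + U)*U) + U) = -8 + ((U² + U*(-286 + U)) + U) = -8 + (U + U² + U*(-286 + U)) = -8 + U + U² + U*(-286 + U))
h(-311)/(-38244) = (-8 - 285*(-311) + 2*(-311)²)/(-38244) = (-8 + 88635 + 2*96721)*(-1/38244) = (-8 + 88635 + 193442)*(-1/38244) = 282069*(-1/38244) = -94023/12748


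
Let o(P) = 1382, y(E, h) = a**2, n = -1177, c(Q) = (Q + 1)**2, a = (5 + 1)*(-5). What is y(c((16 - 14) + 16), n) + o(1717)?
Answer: 2282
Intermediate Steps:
a = -30 (a = 6*(-5) = -30)
c(Q) = (1 + Q)**2
y(E, h) = 900 (y(E, h) = (-30)**2 = 900)
y(c((16 - 14) + 16), n) + o(1717) = 900 + 1382 = 2282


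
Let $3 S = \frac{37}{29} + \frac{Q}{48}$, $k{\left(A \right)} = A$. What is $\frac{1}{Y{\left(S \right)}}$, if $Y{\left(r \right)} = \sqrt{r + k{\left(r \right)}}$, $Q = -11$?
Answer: $\frac{6 \sqrt{84506}}{1457} \approx 1.1971$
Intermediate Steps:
$S = \frac{1457}{4176}$ ($S = \frac{\frac{37}{29} - \frac{11}{48}}{3} = \frac{1}{3} \cdot \frac{1457}{1392} = \frac{1457}{4176} \approx 0.3489$)
$Y{\left(r \right)} = \sqrt{2} \sqrt{r}$ ($Y{\left(r \right)} = \sqrt{r + r} = \sqrt{2 r} = \sqrt{2} \sqrt{r}$)
$\frac{1}{Y{\left(S \right)}} = \frac{1}{\sqrt{2} \sqrt{\frac{1457}{4176}}} = \frac{1}{\sqrt{2} \frac{\sqrt{42253}}{348}} = \frac{1}{\frac{1}{348} \sqrt{84506}} = \frac{6 \sqrt{84506}}{1457}$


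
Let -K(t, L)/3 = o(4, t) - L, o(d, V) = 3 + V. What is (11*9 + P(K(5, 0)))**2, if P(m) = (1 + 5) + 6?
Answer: 12321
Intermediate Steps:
K(t, L) = -9 - 3*t + 3*L (K(t, L) = -3*((3 + t) - L) = -3*(3 + t - L) = -9 - 3*t + 3*L)
P(m) = 12 (P(m) = 6 + 6 = 12)
(11*9 + P(K(5, 0)))**2 = (11*9 + 12)**2 = (99 + 12)**2 = 111**2 = 12321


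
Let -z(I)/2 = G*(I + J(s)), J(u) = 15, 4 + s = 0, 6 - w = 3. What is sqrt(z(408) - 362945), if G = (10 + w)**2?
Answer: I*sqrt(505919) ≈ 711.28*I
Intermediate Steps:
w = 3 (w = 6 - 1*3 = 6 - 3 = 3)
s = -4 (s = -4 + 0 = -4)
G = 169 (G = (10 + 3)**2 = 13**2 = 169)
z(I) = -5070 - 338*I (z(I) = -338*(I + 15) = -338*(15 + I) = -2*(2535 + 169*I) = -5070 - 338*I)
sqrt(z(408) - 362945) = sqrt((-5070 - 338*408) - 362945) = sqrt((-5070 - 137904) - 362945) = sqrt(-142974 - 362945) = sqrt(-505919) = I*sqrt(505919)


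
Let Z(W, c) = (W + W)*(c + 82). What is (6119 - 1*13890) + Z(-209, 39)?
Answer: -58349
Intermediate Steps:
Z(W, c) = 2*W*(82 + c) (Z(W, c) = (2*W)*(82 + c) = 2*W*(82 + c))
(6119 - 1*13890) + Z(-209, 39) = (6119 - 1*13890) + 2*(-209)*(82 + 39) = (6119 - 13890) + 2*(-209)*121 = -7771 - 50578 = -58349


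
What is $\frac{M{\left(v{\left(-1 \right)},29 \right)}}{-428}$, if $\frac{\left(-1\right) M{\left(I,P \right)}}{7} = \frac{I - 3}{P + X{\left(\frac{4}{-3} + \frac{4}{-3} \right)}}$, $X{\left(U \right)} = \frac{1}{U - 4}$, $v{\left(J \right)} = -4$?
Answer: $- \frac{245}{61739} \approx -0.0039683$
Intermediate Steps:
$X{\left(U \right)} = \frac{1}{-4 + U}$
$M{\left(I,P \right)} = - \frac{7 \left(-3 + I\right)}{- \frac{3}{20} + P}$ ($M{\left(I,P \right)} = - 7 \frac{I - 3}{P + \frac{1}{-4 + \left(\frac{4}{-3} + \frac{4}{-3}\right)}} = - 7 \frac{-3 + I}{P + \frac{1}{-4 + \left(4 \left(- \frac{1}{3}\right) + 4 \left(- \frac{1}{3}\right)\right)}} = - 7 \frac{-3 + I}{P + \frac{1}{-4 - \frac{8}{3}}} = - 7 \frac{-3 + I}{P + \frac{1}{- \frac{20}{3}}} = - 7 \frac{-3 + I}{P - \frac{3}{20}} = - 7 \frac{-3 + I}{- \frac{3}{20} + P} = - \frac{7 \left(-3 + I\right)}{- \frac{3}{20} + P}$)
$\frac{M{\left(v{\left(-1 \right)},29 \right)}}{-428} = \frac{140 \frac{1}{-3 + 20 \cdot 29} \left(3 - -4\right)}{-428} = \frac{140 \left(3 + 4\right)}{-3 + 580} \left(- \frac{1}{428}\right) = 140 \cdot \frac{1}{577} \cdot 7 \left(- \frac{1}{428}\right) = \frac{980}{577} \left(- \frac{1}{428}\right) = - \frac{245}{61739}$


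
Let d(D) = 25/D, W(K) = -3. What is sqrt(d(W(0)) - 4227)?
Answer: I*sqrt(38118)/3 ≈ 65.079*I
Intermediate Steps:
sqrt(d(W(0)) - 4227) = sqrt(25/(-3) - 4227) = sqrt(25*(-1/3) - 4227) = sqrt(-25/3 - 4227) = sqrt(-12706/3) = I*sqrt(38118)/3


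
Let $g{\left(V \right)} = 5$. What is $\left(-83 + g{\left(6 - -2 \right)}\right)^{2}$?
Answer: $6084$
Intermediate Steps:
$\left(-83 + g{\left(6 - -2 \right)}\right)^{2} = \left(-83 + 5\right)^{2} = \left(-78\right)^{2} = 6084$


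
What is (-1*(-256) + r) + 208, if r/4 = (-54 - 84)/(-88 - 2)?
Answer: 7052/15 ≈ 470.13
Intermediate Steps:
r = 92/15 (r = 4*((-54 - 84)/(-88 - 2)) = 4*(-138/(-90)) = 4*(-138*(-1/90)) = 4*(23/15) = 92/15 ≈ 6.1333)
(-1*(-256) + r) + 208 = (-1*(-256) + 92/15) + 208 = (256 + 92/15) + 208 = 3932/15 + 208 = 7052/15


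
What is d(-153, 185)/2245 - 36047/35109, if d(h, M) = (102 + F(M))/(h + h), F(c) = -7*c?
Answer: -305201513/297763330 ≈ -1.0250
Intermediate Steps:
d(h, M) = (102 - 7*M)/(2*h) (d(h, M) = (102 - 7*M)/(h + h) = (102 - 7*M)/((2*h)) = (102 - 7*M)*(1/(2*h)) = (102 - 7*M)/(2*h))
d(-153, 185)/2245 - 36047/35109 = ((½)*(102 - 7*185)/(-153))/2245 - 36047/35109 = ((½)*(-1/153)*(102 - 1295))*(1/2245) - 36047*1/35109 = ((½)*(-1/153)*(-1193))*(1/2245) - 36047/35109 = (1193/306)*(1/2245) - 36047/35109 = 1193/686970 - 36047/35109 = -305201513/297763330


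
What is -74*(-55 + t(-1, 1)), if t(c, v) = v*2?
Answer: 3922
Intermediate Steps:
t(c, v) = 2*v
-74*(-55 + t(-1, 1)) = -74*(-55 + 2*1) = -74*(-55 + 2) = -74*(-53) = 3922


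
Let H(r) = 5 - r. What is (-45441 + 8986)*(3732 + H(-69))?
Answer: -138747730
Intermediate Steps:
(-45441 + 8986)*(3732 + H(-69)) = (-45441 + 8986)*(3732 + (5 - 1*(-69))) = -36455*(3732 + (5 + 69)) = -36455*(3732 + 74) = -36455*3806 = -138747730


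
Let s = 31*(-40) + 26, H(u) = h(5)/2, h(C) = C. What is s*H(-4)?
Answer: -3035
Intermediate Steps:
H(u) = 5/2
s = -1214 (s = -1240 + 26 = -1214)
s*H(-4) = -1214*5/2 = -3035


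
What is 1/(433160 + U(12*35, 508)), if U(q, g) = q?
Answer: 1/433580 ≈ 2.3064e-6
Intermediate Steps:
1/(433160 + U(12*35, 508)) = 1/(433160 + 12*35) = 1/(433160 + 420) = 1/433580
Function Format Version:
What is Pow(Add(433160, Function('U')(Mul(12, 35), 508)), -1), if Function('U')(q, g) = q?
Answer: Rational(1, 433580) ≈ 2.3064e-6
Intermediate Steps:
Pow(Add(433160, Function('U')(Mul(12, 35), 508)), -1) = Pow(Add(433160, Mul(12, 35)), -1) = Pow(Add(433160, 420), -1) = Pow(433580, -1) = Rational(1, 433580)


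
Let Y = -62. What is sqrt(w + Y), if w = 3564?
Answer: sqrt(3502) ≈ 59.178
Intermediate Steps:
sqrt(w + Y) = sqrt(3564 - 62) = sqrt(3502)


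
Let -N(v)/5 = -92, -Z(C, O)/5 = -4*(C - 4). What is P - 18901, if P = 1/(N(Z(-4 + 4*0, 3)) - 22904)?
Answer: -424214045/22444 ≈ -18901.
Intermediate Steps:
Z(C, O) = -80 + 20*C (Z(C, O) = -(-20)*(C - 4) = -(-20)*(-4 + C) = -5*(16 - 4*C) = -80 + 20*C)
N(v) = 460 (N(v) = -5*(-92) = 460)
P = -1/22444 (P = 1/(460 - 22904) = 1/(-22444) = -1/22444 ≈ -4.4555e-5)
P - 18901 = -1/22444 - 18901 = -424214045/22444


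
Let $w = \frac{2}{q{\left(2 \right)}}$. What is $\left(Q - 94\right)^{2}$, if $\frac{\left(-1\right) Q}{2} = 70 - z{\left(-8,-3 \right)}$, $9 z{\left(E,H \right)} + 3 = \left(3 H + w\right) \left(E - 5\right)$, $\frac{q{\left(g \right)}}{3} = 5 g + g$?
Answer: $\frac{286117225}{6561} \approx 43609.0$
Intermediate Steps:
$q{\left(g \right)} = 18 g$ ($q{\left(g \right)} = 3 \left(5 g + g\right) = 3 \cdot 6 g = 18 g$)
$w = \frac{1}{18}$ ($w = \frac{2}{18 \cdot 2} = \frac{2}{36} = 2 \cdot \frac{1}{36} = \frac{1}{18} \approx 0.055556$)
$z{\left(E,H \right)} = - \frac{1}{3} + \frac{\left(-5 + E\right) \left(\frac{1}{18} + 3 H\right)}{9}$ ($z{\left(E,H \right)} = - \frac{1}{3} + \frac{\left(3 H + \frac{1}{18}\right) \left(E - 5\right)}{9} = - \frac{1}{3} + \frac{\left(\frac{1}{18} + 3 H\right) \left(-5 + E\right)}{9} = - \frac{1}{3} + \frac{\left(-5 + E\right) \left(\frac{1}{18} + 3 H\right)}{9}$)
$Q = - \frac{9301}{81}$ ($Q = - 2 \left(70 - \left(- \frac{59}{162} - -5 + \frac{1}{162} \left(-8\right) + \frac{1}{3} \left(-8\right) \left(-3\right)\right)\right) = - 2 \left(70 - \left(- \frac{59}{162} + 5 - \frac{4}{81} + 8\right)\right) = - 2 \left(70 - \frac{2039}{162}\right) = \left(-2\right) \frac{9301}{162} = - \frac{9301}{81} \approx -114.83$)
$\left(Q - 94\right)^{2} = \left(- \frac{9301}{81} - 94\right)^{2} = \left(- \frac{16915}{81}\right)^{2} = \frac{286117225}{6561}$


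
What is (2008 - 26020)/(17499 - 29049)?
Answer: 4002/1925 ≈ 2.0790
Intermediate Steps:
(2008 - 26020)/(17499 - 29049) = -24012/(-11550) = -24012*(-1/11550) = 4002/1925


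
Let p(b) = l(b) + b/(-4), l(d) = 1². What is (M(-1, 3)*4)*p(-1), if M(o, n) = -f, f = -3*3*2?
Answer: 90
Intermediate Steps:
l(d) = 1
f = -18 (f = -9*2 = -18)
p(b) = 1 - b/4 (p(b) = 1 + b/(-4) = 1 + b*(-¼) = 1 - b/4)
M(o, n) = 18 (M(o, n) = -1*(-18) = 18)
(M(-1, 3)*4)*p(-1) = (18*4)*(1 - ¼*(-1)) = 72*(1 + ¼) = 72*(5/4) = 90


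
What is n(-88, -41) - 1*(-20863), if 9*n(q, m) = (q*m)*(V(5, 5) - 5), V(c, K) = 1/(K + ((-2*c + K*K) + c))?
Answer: 4246783/225 ≈ 18875.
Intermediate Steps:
V(c, K) = 1/(K + K² - c) (V(c, K) = 1/(K + ((-2*c + K²) + c)) = 1/(K + ((K² - 2*c) + c)) = 1/(K + (K² - c)) = 1/(K + K² - c))
n(q, m) = -124*m*q/225 (n(q, m) = ((q*m)*(1/(5 + 5² - 1*5) - 5))/9 = ((m*q)*(1/(5 + 25 - 5) - 5))/9 = ((m*q)*(1/25 - 5))/9 = ((m*q)*(-124/25))/9 = (-124*m*q/25)/9 = -124*m*q/225)
n(-88, -41) - 1*(-20863) = -124/225*(-41)*(-88) - 1*(-20863) = -447392/225 + 20863 = 4246783/225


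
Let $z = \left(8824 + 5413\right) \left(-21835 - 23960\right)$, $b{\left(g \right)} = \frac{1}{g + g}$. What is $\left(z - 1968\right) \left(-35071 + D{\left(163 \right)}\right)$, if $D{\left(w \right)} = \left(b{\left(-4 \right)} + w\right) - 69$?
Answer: $\frac{182436593914911}{8} \approx 2.2805 \cdot 10^{13}$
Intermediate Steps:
$b{\left(g \right)} = \frac{1}{2 g}$
$z = -651983415$ ($z = 14237 \left(-45795\right) = -651983415$)
$D{\left(w \right)} = - \frac{553}{8} + w$ ($D{\left(w \right)} = \left(\frac{1}{2 \left(-4\right)} + w\right) - 69 = \left(\frac{1}{2} \left(- \frac{1}{4}\right) + w\right) - 69 = \left(- \frac{1}{8} + w\right) - 69 = - \frac{553}{8} + w$)
$\left(z - 1968\right) \left(-35071 + D{\left(163 \right)}\right) = \left(-651983415 - 1968\right) \left(-35071 + \left(- \frac{553}{8} + 163\right)\right) = - 651985383 \left(-35071 + \frac{751}{8}\right) = \left(-651985383\right) \left(- \frac{279817}{8}\right) = \frac{182436593914911}{8}$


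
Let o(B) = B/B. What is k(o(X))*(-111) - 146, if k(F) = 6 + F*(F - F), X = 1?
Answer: -812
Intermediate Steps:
o(B) = 1
k(F) = 6 (k(F) = 6 + F*0 = 6 + 0 = 6)
k(o(X))*(-111) - 146 = 6*(-111) - 146 = -666 - 146 = -812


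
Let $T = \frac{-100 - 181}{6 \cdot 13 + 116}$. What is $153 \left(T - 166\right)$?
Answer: $- \frac{4970205}{194} \approx -25620.0$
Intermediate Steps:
$T = - \frac{281}{194}$ ($T = - \frac{281}{78 + 116} = - \frac{281}{194} \approx -1.4485$)
$153 \left(T - 166\right) = 153 \left(- \frac{281}{194} - 166\right) = 153 \left(- \frac{32485}{194}\right) = - \frac{4970205}{194}$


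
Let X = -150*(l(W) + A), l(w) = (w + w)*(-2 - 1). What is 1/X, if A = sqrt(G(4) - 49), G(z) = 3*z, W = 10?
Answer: 2/18185 + I*sqrt(37)/545550 ≈ 0.00010998 + 1.115e-5*I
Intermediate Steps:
l(w) = -6*w (l(w) = (2*w)*(-3) = -6*w)
A = I*sqrt(37) (A = sqrt(3*4 - 49) = sqrt(12 - 49) = sqrt(-37) = I*sqrt(37) ≈ 6.0828*I)
X = 9000 - 150*I*sqrt(37) (X = -150*(-6*10 + I*sqrt(37)) = -150*(-60 + I*sqrt(37)) = 9000 - 150*I*sqrt(37) ≈ 9000.0 - 912.41*I)
1/X = 1/(9000 - 150*I*sqrt(37))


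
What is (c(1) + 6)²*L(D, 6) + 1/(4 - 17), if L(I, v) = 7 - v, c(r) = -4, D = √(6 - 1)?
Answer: 51/13 ≈ 3.9231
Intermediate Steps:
D = √5 ≈ 2.2361
(c(1) + 6)²*L(D, 6) + 1/(4 - 17) = (-4 + 6)²*(7 - 1*6) + 1/(4 - 17) = 2²*(7 - 6) + 1/(-13) = 4*1 - 1/13 = 4 - 1/13 = 51/13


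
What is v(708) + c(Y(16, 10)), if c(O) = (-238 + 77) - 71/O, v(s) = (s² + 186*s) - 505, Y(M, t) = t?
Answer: 6322789/10 ≈ 6.3228e+5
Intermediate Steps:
v(s) = -505 + s² + 186*s
c(O) = -161 - 71/O
v(708) + c(Y(16, 10)) = (-505 + 708² + 186*708) + (-161 - 71/10) = (-505 + 501264 + 131688) + (-161 - 71*⅒) = 632447 + (-161 - 71/10) = 632447 - 1681/10 = 6322789/10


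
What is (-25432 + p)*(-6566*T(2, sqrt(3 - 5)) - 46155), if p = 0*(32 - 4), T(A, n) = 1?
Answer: 1340800472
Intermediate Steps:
p = 0 (p = 0*28 = 0)
(-25432 + p)*(-6566*T(2, sqrt(3 - 5)) - 46155) = (-25432 + 0)*(-6566*1 - 46155) = -25432*(-6566 - 46155) = -25432*(-52721) = 1340800472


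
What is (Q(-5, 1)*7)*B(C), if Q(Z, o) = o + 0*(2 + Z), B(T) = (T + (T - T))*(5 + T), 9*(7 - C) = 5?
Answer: 41818/81 ≈ 516.27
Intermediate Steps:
C = 58/9 (C = 7 - 1/9*5 = 7 - 5/9 = 58/9 ≈ 6.4444)
B(T) = T*(5 + T) (B(T) = (T + 0)*(5 + T) = T*(5 + T))
Q(Z, o) = o (Q(Z, o) = o + 0 = o)
(Q(-5, 1)*7)*B(C) = (1*7)*(58*(5 + 58/9)/9) = 7*((58/9)*(103/9)) = 7*(5974/81) = 41818/81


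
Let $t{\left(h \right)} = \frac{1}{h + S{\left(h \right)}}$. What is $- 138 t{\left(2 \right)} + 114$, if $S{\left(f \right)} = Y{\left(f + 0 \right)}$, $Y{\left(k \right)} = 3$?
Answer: $\frac{432}{5} \approx 86.4$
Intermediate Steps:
$S{\left(f \right)} = 3$
$t{\left(h \right)} = \frac{1}{3 + h}$ ($t{\left(h \right)} = \frac{1}{h + 3} = \frac{1}{3 + h}$)
$- 138 t{\left(2 \right)} + 114 = - \frac{138}{3 + 2} + 114 = - \frac{138}{5} + 114 = \frac{432}{5}$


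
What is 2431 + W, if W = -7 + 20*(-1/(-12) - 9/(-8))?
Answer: 14689/6 ≈ 2448.2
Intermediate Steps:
W = 103/6 (W = -7 + 20*(-1*(-1/12) - 9*(-⅛)) = -7 + 20*(1/12 + 9/8) = -7 + 20*(29/24) = -7 + 145/6 = 103/6 ≈ 17.167)
2431 + W = 2431 + 103/6 = 14689/6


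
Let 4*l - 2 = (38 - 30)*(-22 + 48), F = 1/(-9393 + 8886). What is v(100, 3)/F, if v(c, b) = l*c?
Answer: -2661750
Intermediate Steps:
F = -1/507 (F = 1/(-507) = -1/507 ≈ -0.0019724)
l = 105/2 (l = ½ + ((38 - 30)*(-22 + 48))/4 = ½ + (8*26)/4 = ½ + (¼)*208 = ½ + 52 = 105/2 ≈ 52.500)
v(c, b) = 105*c/2
v(100, 3)/F = ((105/2)*100)/(-1/507) = 5250*(-507) = -2661750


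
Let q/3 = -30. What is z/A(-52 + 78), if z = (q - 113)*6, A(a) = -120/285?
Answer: 11571/4 ≈ 2892.8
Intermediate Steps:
q = -90 (q = 3*(-30) = -90)
A(a) = -8/19 (A(a) = -120*1/285 = -8/19)
z = -1218 (z = (-90 - 113)*6 = -203*6 = -1218)
z/A(-52 + 78) = -1218/(-8/19) = -1218*(-19/8) = 11571/4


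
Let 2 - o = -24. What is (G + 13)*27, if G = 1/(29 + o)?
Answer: 19332/55 ≈ 351.49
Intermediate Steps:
o = 26 (o = 2 - 1*(-24) = 2 + 24 = 26)
G = 1/55 (G = 1/(29 + 26) = 1/55 ≈ 0.018182)
(G + 13)*27 = (1/55 + 13)*27 = (716/55)*27 = 19332/55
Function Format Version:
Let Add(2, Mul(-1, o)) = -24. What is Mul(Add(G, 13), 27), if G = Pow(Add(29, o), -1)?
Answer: Rational(19332, 55) ≈ 351.49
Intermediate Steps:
o = 26 (o = Add(2, Mul(-1, -24)) = Add(2, 24) = 26)
G = Rational(1, 55) (G = Pow(Add(29, 26), -1) = Pow(55, -1) = Rational(1, 55) ≈ 0.018182)
Mul(Add(G, 13), 27) = Mul(Add(Rational(1, 55), 13), 27) = Mul(Rational(716, 55), 27) = Rational(19332, 55)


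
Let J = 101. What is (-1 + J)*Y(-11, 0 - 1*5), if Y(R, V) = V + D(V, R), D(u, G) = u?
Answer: -1000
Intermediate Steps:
Y(R, V) = 2*V (Y(R, V) = V + V = 2*V)
(-1 + J)*Y(-11, 0 - 1*5) = (-1 + 101)*(2*(0 - 1*5)) = 100*(2*(0 - 5)) = 100*(2*(-5)) = 100*(-10) = -1000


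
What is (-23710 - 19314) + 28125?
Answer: -14899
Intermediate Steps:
(-23710 - 19314) + 28125 = -43024 + 28125 = -14899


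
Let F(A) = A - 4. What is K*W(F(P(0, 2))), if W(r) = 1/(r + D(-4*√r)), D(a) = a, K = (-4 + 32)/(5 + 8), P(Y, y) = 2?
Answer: -14/117 + 28*I*√2/117 ≈ -0.11966 + 0.33844*I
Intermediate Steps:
F(A) = -4 + A
K = 28/13 ≈ 2.1538
W(r) = 1/(r - 4*√r)
K*W(F(P(0, 2))) = 28/(13*((-4 + 2) - 4*√(-4 + 2))) = 28/(13*(-2 - 4*I*√2))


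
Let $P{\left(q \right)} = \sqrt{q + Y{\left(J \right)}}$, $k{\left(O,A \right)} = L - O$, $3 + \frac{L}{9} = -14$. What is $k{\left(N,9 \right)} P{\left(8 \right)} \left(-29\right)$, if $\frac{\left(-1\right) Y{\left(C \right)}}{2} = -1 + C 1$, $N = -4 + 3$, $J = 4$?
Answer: $4408 \sqrt{2} \approx 6233.9$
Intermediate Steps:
$L = -153$ ($L = -27 + 9 \left(-14\right) = -27 - 126 = -153$)
$N = -1$
$Y{\left(C \right)} = 2 - 2 C$ ($Y{\left(C \right)} = - 2 \left(-1 + C 1\right) = - 2 \left(-1 + C\right) = 2 - 2 C$)
$k{\left(O,A \right)} = -153 - O$
$P{\left(q \right)} = \sqrt{-6 + q}$ ($P{\left(q \right)} = \sqrt{q + \left(2 - 8\right)} = \sqrt{q - 6} = \sqrt{-6 + q}$)
$k{\left(N,9 \right)} P{\left(8 \right)} \left(-29\right) = \left(-153 - -1\right) \sqrt{-6 + 8} \left(-29\right) = \left(-153 + 1\right) \sqrt{2} \left(-29\right) = - 152 \sqrt{2} \left(-29\right) = 4408 \sqrt{2}$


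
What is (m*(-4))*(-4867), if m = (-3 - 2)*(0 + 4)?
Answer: -389360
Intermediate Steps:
m = -20 (m = -5*4 = -20)
(m*(-4))*(-4867) = -20*(-4)*(-4867) = 80*(-4867) = -389360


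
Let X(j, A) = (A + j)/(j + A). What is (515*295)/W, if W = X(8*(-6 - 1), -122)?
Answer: 151925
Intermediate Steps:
X(j, A) = 1 (X(j, A) = (A + j)/(A + j) = 1)
W = 1
(515*295)/W = (515*295)/1 = 151925*1 = 151925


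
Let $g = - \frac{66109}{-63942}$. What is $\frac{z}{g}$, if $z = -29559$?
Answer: $- \frac{1890061578}{66109} \approx -28590.0$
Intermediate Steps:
$g = \frac{66109}{63942}$ ($g = \left(-66109\right) \left(- \frac{1}{63942}\right) = \frac{66109}{63942} \approx 1.0339$)
$\frac{z}{g} = - \frac{29559}{\frac{66109}{63942}} = \left(-29559\right) \frac{63942}{66109} = - \frac{1890061578}{66109}$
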